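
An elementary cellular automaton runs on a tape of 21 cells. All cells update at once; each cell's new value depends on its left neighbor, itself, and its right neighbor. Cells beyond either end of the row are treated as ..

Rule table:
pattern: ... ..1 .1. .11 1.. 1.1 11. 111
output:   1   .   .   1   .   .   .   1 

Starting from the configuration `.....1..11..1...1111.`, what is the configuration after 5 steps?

1111....1.....1.111..
111..11...111...11..1
11...1..1.11..1.1....
1..1......1.......111
.....1111...11111.11.

.....1111...11111.11.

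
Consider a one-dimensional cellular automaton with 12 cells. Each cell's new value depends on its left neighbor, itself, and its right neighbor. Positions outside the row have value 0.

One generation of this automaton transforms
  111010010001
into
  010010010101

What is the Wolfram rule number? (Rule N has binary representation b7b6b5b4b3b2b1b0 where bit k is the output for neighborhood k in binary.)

position 1: 111 → 1  (bit 7 = 1)
position 2: 110 → 0  (bit 6 = 0)
position 3: 101 → 0  (bit 5 = 0)
position 5: 100 → 0  (bit 4 = 0)
position 0: 011 → 0  (bit 3 = 0)
position 4: 010 → 1  (bit 2 = 1)
position 6: 001 → 0  (bit 1 = 0)
position 9: 000 → 1  (bit 0 = 1)
bits b7..b0 = 10000101 = 133

133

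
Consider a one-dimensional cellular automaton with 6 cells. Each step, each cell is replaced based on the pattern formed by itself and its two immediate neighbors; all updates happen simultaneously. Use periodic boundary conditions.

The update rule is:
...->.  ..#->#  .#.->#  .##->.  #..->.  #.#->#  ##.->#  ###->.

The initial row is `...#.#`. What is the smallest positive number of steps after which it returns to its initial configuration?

6

..####
.#...#
##..##
.#.#..
####..
...#.#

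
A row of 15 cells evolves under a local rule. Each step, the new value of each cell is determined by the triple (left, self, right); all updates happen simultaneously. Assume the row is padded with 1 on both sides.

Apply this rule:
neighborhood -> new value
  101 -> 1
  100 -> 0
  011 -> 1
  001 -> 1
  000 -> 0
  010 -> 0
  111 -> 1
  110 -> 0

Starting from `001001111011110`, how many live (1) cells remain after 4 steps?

12

step 1: 010011110111101
step 2: 100111101111011
step 3: 001111011110111
step 4: 011110111101111
count of 1: 12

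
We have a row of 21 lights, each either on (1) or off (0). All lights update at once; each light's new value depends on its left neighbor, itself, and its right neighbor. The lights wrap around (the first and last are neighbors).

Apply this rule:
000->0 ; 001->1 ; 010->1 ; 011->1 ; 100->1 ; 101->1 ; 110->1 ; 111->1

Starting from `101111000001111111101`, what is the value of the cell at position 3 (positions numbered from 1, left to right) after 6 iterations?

111111100011111111111
111111110111111111111
111111111111111111111
111111111111111111111  (fixed point — unchanged through iteration 6)
position 3 holds 1

1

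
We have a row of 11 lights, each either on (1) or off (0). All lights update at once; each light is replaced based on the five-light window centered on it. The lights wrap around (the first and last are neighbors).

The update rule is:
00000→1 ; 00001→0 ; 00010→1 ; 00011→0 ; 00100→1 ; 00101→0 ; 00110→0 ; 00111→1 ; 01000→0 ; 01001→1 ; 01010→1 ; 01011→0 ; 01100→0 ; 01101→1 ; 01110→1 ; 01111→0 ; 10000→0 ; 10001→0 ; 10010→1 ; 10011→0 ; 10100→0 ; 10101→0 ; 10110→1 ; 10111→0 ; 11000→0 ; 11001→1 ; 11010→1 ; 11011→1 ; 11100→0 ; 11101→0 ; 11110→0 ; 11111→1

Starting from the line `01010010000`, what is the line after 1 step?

10101110010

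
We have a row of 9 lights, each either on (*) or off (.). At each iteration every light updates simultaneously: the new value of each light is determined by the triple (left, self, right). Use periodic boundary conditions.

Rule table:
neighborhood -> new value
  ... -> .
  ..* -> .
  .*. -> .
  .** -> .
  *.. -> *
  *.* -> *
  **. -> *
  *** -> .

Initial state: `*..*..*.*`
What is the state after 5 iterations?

..*.**..*

**..*..*.
.**..*..*
*.**..*..
.*.**..*.
..*.**..*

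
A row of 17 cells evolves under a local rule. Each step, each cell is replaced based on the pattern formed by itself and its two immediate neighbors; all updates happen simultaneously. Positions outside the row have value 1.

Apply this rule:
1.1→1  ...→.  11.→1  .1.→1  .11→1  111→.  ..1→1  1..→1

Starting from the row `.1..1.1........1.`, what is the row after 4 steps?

11...11..1111....

11111111......111
.......11....11..
1.....1111..11111
11...11..1111....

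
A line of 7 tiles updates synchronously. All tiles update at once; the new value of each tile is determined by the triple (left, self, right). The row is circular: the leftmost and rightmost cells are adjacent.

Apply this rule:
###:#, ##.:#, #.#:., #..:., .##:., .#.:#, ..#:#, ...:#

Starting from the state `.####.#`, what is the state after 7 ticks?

.#..#.#

..###.#
.#.##.#
.#..#.#
.#.##.#  (repeats tick 2; period 2)
tick 7: .#..#.#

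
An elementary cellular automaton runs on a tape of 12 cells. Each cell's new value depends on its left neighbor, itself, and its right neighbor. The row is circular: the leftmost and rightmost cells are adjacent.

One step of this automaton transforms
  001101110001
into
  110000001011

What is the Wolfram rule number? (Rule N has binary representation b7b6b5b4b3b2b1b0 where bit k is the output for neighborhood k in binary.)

22

position 6: 111 → 0  (bit 7 = 0)
position 3: 110 → 0  (bit 6 = 0)
position 4: 101 → 0  (bit 5 = 0)
position 0: 100 → 1  (bit 4 = 1)
position 2: 011 → 0  (bit 3 = 0)
position 11: 010 → 1  (bit 2 = 1)
position 1: 001 → 1  (bit 1 = 1)
position 9: 000 → 0  (bit 0 = 0)
bits b7..b0 = 00010110 = 22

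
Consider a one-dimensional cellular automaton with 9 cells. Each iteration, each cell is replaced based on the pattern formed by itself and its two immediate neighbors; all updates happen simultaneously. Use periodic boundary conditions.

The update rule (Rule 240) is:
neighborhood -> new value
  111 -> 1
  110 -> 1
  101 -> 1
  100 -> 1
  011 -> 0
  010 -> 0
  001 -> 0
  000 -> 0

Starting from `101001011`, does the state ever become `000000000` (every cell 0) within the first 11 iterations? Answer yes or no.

no

iteration 1: 110100101
iteration 2: 111010010
iteration 3: 011101001
iteration 4: 101110100
iteration 5: 010111010
iteration 6: 001011101
iteration 7: 100101110
iteration 8: 010010111
iteration 9: 101001011  (repeats iteration 0; period 9)
iteration 11: 111010010
iteration 11 is 111010010, still not uniform 0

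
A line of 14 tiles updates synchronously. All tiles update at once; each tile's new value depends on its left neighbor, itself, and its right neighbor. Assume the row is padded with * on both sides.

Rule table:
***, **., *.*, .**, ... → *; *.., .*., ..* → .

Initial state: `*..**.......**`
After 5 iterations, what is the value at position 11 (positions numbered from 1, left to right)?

iteration 1: *..**.*****.**
iteration 2: *..***********
iteration 3: *..***********  (fixed point — unchanged through iteration 5)
position 11 holds *

*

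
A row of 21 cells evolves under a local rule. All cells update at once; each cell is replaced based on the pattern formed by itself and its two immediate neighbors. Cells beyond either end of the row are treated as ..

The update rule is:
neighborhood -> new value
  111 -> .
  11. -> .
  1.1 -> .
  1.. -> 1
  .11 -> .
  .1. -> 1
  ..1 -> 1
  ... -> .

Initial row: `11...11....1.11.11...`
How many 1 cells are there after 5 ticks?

5

..1.1..1..11......1..
.11.111111..1....111.
1.........1111..1...1
11.......1....1111.11
..1.....111..1.......
count of 1: 5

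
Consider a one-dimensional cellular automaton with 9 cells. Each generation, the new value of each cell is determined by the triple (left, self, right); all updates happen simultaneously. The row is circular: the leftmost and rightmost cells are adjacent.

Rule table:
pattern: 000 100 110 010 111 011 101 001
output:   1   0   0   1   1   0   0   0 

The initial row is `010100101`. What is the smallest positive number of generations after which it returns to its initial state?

010100101

1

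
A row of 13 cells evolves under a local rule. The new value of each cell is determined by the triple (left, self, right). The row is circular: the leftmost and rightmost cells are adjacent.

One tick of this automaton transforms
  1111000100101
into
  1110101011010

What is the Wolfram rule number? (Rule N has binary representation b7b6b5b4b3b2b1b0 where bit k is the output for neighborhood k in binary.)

position 0: 111 → 1  (bit 7 = 1)
position 3: 110 → 0  (bit 6 = 0)
position 11: 101 → 1  (bit 5 = 1)
position 4: 100 → 1  (bit 4 = 1)
position 12: 011 → 0  (bit 3 = 0)
position 7: 010 → 0  (bit 2 = 0)
position 6: 001 → 1  (bit 1 = 1)
position 5: 000 → 0  (bit 0 = 0)
bits b7..b0 = 10110010 = 178

178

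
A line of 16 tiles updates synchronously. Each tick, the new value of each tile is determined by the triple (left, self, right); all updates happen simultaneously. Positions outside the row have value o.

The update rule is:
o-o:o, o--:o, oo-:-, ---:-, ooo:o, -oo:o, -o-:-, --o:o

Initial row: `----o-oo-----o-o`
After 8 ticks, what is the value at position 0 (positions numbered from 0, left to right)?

o--o-oo-o---o-oo
-oo-oo-o-o-o-ooo
oo-oo-o-o-o-oooo
o-oo-o-o-o-ooooo
-oo-o-o-o-oooooo
oo-o-o-o-ooooooo
o-o-o-o-oooooooo
-o-o-o-ooooooooo
position 0 holds -

-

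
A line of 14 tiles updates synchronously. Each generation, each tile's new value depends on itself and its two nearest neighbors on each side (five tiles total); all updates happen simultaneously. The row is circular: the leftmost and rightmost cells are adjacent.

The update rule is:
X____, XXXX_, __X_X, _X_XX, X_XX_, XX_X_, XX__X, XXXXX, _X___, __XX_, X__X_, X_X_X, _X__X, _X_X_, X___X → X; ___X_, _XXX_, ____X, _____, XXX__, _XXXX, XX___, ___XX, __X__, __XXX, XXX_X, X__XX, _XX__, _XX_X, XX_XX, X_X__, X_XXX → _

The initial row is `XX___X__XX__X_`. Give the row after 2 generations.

X__X__X_X_XXXX
_XX_XXXXXX__XX

_XX_XXXXXX__XX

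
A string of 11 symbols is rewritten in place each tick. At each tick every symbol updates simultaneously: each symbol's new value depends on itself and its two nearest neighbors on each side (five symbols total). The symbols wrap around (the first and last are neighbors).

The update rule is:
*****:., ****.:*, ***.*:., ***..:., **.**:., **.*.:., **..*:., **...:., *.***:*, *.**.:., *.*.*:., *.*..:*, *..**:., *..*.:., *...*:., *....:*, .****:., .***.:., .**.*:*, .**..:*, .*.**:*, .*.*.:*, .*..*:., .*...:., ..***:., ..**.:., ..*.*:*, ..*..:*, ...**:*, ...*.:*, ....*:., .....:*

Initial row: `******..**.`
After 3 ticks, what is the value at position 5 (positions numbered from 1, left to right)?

tick 1: *...*....*.
tick 2: *..**.*.***
tick 3: ....*..**.*
position 5 holds *

*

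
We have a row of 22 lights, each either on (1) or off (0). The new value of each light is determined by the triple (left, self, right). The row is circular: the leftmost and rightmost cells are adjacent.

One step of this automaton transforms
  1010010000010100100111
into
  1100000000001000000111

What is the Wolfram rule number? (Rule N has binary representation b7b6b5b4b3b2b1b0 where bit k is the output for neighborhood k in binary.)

232

position 20: 111 → 1  (bit 7 = 1)
position 0: 110 → 1  (bit 6 = 1)
position 1: 101 → 1  (bit 5 = 1)
position 3: 100 → 0  (bit 4 = 0)
position 19: 011 → 1  (bit 3 = 1)
position 2: 010 → 0  (bit 2 = 0)
position 4: 001 → 0  (bit 1 = 0)
position 7: 000 → 0  (bit 0 = 0)
bits b7..b0 = 11101000 = 232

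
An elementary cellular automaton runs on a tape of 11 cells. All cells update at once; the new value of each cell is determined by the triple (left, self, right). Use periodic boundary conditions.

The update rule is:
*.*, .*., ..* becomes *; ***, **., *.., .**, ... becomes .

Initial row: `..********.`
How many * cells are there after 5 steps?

.*.........
**.........
..........*
.........**
........*..
count of *: 1

1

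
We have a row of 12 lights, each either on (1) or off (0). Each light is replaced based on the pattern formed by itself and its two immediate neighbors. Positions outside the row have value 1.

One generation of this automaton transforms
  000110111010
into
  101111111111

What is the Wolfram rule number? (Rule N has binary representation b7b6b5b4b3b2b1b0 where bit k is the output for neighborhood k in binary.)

position 7: 111 → 1  (bit 7 = 1)
position 4: 110 → 1  (bit 6 = 1)
position 5: 101 → 1  (bit 5 = 1)
position 0: 100 → 1  (bit 4 = 1)
position 3: 011 → 1  (bit 3 = 1)
position 10: 010 → 1  (bit 2 = 1)
position 2: 001 → 1  (bit 1 = 1)
position 1: 000 → 0  (bit 0 = 0)
bits b7..b0 = 11111110 = 254

254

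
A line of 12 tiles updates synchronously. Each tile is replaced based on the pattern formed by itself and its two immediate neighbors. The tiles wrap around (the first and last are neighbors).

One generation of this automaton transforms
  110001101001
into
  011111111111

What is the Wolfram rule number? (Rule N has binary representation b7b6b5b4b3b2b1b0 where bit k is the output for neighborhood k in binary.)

position 0: 111 → 0  (bit 7 = 0)
position 1: 110 → 1  (bit 6 = 1)
position 7: 101 → 1  (bit 5 = 1)
position 2: 100 → 1  (bit 4 = 1)
position 5: 011 → 1  (bit 3 = 1)
position 8: 010 → 1  (bit 2 = 1)
position 4: 001 → 1  (bit 1 = 1)
position 3: 000 → 1  (bit 0 = 1)
bits b7..b0 = 01111111 = 127

127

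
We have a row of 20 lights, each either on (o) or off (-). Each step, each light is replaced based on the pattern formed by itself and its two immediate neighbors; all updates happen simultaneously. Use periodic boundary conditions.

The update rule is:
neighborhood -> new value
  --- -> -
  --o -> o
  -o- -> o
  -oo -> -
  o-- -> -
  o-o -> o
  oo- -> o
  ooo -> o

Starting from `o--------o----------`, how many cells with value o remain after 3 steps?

o-------oo---------o
o------o-o--------o-
o-----oooo-------ooo
count of o: 8

8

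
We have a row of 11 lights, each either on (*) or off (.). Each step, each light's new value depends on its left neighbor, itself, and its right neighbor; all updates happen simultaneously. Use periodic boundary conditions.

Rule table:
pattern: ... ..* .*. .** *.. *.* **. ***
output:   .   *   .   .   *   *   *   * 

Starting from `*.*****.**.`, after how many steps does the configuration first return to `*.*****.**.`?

.*.*****.**
*.*.*****.*
**.*.*****.
.**.*.*****
*.**.*.****
**.**.*.***
***.**.*.**
****.**.*.*
*****.**.*.
.*****.**.*
*.*****.**.

11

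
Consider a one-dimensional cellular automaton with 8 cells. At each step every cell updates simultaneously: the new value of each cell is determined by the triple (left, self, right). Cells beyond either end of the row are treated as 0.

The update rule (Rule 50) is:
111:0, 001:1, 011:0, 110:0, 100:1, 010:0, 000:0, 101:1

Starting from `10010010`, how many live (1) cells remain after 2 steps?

3

01101101
10010010
count of 1: 3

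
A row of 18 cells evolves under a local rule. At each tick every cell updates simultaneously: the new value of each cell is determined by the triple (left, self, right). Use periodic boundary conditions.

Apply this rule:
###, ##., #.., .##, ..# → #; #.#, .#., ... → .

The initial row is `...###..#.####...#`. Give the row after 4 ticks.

#################.

tick 1: #.######..#####.#.
tick 2: ..#############...
tick 3: .###############..
tick 4: #################.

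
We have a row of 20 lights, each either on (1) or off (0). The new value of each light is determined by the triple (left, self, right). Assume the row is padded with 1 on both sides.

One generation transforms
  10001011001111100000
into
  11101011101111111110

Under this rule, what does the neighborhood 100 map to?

At position 1 the neighborhood is 100; the next row has 1 there.

1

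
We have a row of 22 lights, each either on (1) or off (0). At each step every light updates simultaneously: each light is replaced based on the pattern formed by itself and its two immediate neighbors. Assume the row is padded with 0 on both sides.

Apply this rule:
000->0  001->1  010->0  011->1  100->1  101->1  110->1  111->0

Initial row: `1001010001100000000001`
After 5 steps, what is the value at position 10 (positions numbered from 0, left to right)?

step 1: 0110101011110000000010
step 2: 1111010110011000000101
step 3: 1001101111111100001010
step 4: 0111111000000110010101
step 5: 1100001100001111101010
position 10 holds 0

0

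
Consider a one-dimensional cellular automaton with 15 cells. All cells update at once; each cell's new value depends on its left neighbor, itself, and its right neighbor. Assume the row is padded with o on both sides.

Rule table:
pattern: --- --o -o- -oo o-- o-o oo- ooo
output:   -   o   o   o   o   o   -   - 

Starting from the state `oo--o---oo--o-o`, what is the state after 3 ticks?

---o-oo-oo-o--o

--oooo-oo-ooooo
ooo---oo-oo----
---o-oo-oo-o--o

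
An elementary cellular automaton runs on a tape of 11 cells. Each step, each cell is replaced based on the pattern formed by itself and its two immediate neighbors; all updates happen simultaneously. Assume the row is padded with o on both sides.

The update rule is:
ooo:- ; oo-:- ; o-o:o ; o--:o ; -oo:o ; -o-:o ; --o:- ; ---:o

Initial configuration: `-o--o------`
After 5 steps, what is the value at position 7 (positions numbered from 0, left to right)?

ooo-oooooo-
---oo-----o
oo-o-oooo-o
--oooo---oo
o-o---oo-o-
position 7 holds o

o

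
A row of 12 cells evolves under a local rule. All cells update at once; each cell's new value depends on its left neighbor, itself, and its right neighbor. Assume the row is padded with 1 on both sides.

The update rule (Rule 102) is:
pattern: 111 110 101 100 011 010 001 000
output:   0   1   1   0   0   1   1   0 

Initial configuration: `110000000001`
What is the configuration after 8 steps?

110110000001

010000000010
110000000111
010000001000
110000011001
010000101010
110001111111
010010000000
110110000001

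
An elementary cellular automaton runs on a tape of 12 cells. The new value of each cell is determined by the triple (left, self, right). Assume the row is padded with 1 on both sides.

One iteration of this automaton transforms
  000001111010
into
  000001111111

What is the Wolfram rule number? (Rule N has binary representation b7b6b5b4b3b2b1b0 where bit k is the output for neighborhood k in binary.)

position 6: 111 → 1  (bit 7 = 1)
position 8: 110 → 1  (bit 6 = 1)
position 9: 101 → 1  (bit 5 = 1)
position 0: 100 → 0  (bit 4 = 0)
position 5: 011 → 1  (bit 3 = 1)
position 10: 010 → 1  (bit 2 = 1)
position 4: 001 → 0  (bit 1 = 0)
position 1: 000 → 0  (bit 0 = 0)
bits b7..b0 = 11101100 = 236

236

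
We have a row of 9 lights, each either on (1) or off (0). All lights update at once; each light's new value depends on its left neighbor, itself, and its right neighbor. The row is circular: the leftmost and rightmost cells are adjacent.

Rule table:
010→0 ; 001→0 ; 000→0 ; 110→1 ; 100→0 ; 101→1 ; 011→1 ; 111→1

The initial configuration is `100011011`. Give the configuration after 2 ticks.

tick 1: 100011111
tick 2: 100011111

100011111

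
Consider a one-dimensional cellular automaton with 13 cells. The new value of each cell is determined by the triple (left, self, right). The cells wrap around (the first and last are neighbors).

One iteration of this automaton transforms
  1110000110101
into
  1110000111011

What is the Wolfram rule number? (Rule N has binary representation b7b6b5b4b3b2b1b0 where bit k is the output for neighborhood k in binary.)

232

position 0: 111 → 1  (bit 7 = 1)
position 2: 110 → 1  (bit 6 = 1)
position 9: 101 → 1  (bit 5 = 1)
position 3: 100 → 0  (bit 4 = 0)
position 7: 011 → 1  (bit 3 = 1)
position 10: 010 → 0  (bit 2 = 0)
position 6: 001 → 0  (bit 1 = 0)
position 4: 000 → 0  (bit 0 = 0)
bits b7..b0 = 11101000 = 232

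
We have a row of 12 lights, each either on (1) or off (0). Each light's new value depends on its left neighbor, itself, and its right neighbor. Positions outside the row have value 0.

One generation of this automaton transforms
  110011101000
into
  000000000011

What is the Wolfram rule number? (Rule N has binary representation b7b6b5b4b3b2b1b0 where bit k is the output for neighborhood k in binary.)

position 5: 111 → 0  (bit 7 = 0)
position 1: 110 → 0  (bit 6 = 0)
position 7: 101 → 0  (bit 5 = 0)
position 2: 100 → 0  (bit 4 = 0)
position 0: 011 → 0  (bit 3 = 0)
position 8: 010 → 0  (bit 2 = 0)
position 3: 001 → 0  (bit 1 = 0)
position 10: 000 → 1  (bit 0 = 1)
bits b7..b0 = 00000001 = 1

1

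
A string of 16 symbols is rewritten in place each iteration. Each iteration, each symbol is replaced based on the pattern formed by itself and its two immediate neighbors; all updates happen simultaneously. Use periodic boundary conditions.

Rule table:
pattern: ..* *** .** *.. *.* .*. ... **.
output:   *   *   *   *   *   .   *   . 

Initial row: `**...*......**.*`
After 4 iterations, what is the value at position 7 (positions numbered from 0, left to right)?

*.***.*******.**
.***.*******.***
***.*******.***.
**.*******.***.*
position 7 holds *

*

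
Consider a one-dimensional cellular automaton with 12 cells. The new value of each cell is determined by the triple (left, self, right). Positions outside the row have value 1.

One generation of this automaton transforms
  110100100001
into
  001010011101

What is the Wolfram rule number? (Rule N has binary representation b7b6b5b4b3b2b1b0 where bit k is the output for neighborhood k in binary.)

position 0: 111 → 0  (bit 7 = 0)
position 1: 110 → 0  (bit 6 = 0)
position 2: 101 → 1  (bit 5 = 1)
position 4: 100 → 1  (bit 4 = 1)
position 11: 011 → 1  (bit 3 = 1)
position 3: 010 → 0  (bit 2 = 0)
position 5: 001 → 0  (bit 1 = 0)
position 8: 000 → 1  (bit 0 = 1)
bits b7..b0 = 00111001 = 57

57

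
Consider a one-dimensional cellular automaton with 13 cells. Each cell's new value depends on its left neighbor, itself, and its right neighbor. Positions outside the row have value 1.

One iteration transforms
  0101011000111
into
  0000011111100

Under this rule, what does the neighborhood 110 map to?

1

At position 6 the neighborhood is 110; the next row has 1 there.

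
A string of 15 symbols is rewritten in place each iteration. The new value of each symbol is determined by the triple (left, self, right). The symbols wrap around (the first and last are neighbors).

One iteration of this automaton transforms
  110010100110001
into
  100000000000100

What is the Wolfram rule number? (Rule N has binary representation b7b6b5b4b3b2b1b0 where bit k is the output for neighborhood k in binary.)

129

position 0: 111 → 1  (bit 7 = 1)
position 1: 110 → 0  (bit 6 = 0)
position 5: 101 → 0  (bit 5 = 0)
position 2: 100 → 0  (bit 4 = 0)
position 9: 011 → 0  (bit 3 = 0)
position 4: 010 → 0  (bit 2 = 0)
position 3: 001 → 0  (bit 1 = 0)
position 12: 000 → 1  (bit 0 = 1)
bits b7..b0 = 10000001 = 129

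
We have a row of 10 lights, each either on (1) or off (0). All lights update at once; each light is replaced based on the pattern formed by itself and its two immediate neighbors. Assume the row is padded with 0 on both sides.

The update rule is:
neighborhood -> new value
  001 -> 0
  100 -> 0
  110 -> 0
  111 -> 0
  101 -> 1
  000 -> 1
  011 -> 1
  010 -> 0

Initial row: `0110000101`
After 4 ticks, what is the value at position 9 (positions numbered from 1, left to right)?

0

0100110010
0000100000
1110001111
1000101000
position 9 holds 0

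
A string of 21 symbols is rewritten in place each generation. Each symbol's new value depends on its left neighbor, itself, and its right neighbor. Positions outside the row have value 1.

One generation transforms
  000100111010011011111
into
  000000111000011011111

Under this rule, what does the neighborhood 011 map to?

At position 6 the neighborhood is 011; the next row has 1 there.

1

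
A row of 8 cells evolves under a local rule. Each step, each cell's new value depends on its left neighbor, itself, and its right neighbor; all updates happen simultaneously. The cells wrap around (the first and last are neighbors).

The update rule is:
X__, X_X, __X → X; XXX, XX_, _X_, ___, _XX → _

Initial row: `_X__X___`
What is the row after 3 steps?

step 1: X_XX_X__
step 2: _X__X_XX
step 3: X_XX_X__

X_XX_X__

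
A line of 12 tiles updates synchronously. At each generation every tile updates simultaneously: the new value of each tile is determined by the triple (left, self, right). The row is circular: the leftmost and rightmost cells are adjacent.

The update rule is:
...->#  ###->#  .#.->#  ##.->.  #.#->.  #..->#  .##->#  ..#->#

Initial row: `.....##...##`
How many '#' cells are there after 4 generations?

generation 1: ######.####.
generation 2: #####..###..
generation 3: ####.####.##
generation 4: ###..###..##
count of #: 8

8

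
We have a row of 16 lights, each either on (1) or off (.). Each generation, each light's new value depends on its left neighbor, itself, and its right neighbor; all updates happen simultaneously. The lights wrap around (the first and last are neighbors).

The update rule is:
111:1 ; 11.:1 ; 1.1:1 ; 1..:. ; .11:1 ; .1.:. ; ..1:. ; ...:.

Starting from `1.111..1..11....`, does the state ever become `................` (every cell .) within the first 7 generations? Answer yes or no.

.1111.....11....
.1111.....11....  (fixed point — unchanged through generation 7)
generation 7 is .1111.....11...., still not uniform .

no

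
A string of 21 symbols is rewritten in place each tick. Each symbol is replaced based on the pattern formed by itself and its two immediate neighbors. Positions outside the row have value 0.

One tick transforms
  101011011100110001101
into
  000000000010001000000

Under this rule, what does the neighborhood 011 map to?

0

At position 4 the neighborhood is 011; the next row has 0 there.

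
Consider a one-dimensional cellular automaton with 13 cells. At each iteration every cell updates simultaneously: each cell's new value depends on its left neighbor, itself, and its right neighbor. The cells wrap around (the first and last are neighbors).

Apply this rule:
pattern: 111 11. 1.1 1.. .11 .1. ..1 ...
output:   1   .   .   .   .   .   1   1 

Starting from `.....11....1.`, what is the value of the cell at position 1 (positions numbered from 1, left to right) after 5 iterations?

11111...111..
.111..11.1..1
..1..1.....1.
11..1..1111..
...1..1.11..1
position 1 holds .

.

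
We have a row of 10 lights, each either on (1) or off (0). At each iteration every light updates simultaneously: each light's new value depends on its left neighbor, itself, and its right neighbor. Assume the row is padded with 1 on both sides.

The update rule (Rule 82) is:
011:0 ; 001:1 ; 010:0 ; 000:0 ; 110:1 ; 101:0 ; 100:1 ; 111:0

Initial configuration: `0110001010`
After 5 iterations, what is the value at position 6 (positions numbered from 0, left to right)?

iteration 1: 0011010000
iteration 2: 1101001001
iteration 3: 0100110110
iteration 4: 0011010010
iteration 5: 1101001100
position 6 holds 1

1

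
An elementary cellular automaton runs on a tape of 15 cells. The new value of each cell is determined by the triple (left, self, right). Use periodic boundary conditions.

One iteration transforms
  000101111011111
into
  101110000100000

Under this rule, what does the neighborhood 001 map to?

1

At position 2 the neighborhood is 001; the next row has 1 there.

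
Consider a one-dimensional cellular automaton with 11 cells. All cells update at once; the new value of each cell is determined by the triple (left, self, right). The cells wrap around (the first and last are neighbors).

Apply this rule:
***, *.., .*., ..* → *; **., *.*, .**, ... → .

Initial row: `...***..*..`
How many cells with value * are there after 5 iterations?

6

iteration 1: ..*.*.****.
iteration 2: .**.*..**.*
iteration 3: ....***...*
iteration 4: *..*.*.*.**
iteration 5: .***.*.*..*
count of *: 6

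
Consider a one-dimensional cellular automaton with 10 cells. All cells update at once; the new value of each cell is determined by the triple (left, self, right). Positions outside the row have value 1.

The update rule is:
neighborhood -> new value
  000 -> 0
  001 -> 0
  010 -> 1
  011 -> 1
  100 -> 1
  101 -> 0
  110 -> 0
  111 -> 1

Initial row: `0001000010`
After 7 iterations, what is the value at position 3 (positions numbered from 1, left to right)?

1001100010
0101010010
0101011010
0101010010  (repeats iteration 2; period 2)
iteration 7: 0101011010
position 3 holds 0

0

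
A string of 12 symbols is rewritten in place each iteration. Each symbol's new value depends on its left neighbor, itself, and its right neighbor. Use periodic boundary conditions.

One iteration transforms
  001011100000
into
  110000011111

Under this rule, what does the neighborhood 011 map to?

At position 4 the neighborhood is 011; the next row has 0 there.

0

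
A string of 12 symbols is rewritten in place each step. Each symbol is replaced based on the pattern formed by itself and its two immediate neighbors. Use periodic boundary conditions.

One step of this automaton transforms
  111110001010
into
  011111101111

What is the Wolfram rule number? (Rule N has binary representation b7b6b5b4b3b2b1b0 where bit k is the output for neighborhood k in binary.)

position 1: 111 → 1  (bit 7 = 1)
position 4: 110 → 1  (bit 6 = 1)
position 9: 101 → 1  (bit 5 = 1)
position 5: 100 → 1  (bit 4 = 1)
position 0: 011 → 0  (bit 3 = 0)
position 8: 010 → 1  (bit 2 = 1)
position 7: 001 → 0  (bit 1 = 0)
position 6: 000 → 1  (bit 0 = 1)
bits b7..b0 = 11110101 = 245

245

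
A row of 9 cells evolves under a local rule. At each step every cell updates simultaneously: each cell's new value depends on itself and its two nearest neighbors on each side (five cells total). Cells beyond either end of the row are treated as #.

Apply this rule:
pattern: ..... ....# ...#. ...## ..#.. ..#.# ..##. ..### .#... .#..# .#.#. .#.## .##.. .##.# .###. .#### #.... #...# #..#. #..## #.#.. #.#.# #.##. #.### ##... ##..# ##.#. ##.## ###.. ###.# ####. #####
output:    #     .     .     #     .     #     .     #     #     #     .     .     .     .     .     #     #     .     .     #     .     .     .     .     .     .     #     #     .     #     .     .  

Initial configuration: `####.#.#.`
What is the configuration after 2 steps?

..#...#.#

...##....
..#...#.#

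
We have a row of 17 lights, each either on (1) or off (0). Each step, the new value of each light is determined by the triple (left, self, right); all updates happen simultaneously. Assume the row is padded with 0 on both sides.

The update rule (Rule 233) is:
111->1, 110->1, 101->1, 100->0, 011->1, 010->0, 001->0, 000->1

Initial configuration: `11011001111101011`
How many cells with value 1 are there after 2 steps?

15

11111001111110111
11111001111111111
count of 1: 15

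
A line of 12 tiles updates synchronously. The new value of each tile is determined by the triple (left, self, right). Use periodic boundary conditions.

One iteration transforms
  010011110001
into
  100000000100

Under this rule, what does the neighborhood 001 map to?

At position 3 the neighborhood is 001; the next row has 0 there.

0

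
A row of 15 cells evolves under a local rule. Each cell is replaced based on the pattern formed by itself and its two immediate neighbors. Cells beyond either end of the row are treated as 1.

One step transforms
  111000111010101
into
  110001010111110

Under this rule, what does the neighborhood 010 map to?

1

At position 10 the neighborhood is 010; the next row has 1 there.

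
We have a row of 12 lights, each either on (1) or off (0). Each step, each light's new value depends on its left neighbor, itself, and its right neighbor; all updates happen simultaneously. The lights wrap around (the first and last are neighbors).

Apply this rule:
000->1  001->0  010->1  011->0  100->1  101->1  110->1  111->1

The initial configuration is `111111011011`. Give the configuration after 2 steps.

111111110110

111111101101
111111110110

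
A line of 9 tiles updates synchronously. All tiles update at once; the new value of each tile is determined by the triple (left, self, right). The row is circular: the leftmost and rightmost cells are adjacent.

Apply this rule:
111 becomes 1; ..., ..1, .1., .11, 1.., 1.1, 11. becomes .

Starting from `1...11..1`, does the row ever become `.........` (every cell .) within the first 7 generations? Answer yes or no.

yes

.........
all cells are . at generation 1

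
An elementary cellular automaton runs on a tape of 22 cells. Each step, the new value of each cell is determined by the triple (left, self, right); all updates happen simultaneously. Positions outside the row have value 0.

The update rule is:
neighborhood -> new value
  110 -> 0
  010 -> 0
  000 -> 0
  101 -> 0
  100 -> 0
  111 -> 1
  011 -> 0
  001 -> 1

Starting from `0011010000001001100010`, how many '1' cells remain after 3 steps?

step 1: 0100000000010010000100
step 2: 1000000000100100001000
step 3: 0000000001001000010000
count of 1: 3

3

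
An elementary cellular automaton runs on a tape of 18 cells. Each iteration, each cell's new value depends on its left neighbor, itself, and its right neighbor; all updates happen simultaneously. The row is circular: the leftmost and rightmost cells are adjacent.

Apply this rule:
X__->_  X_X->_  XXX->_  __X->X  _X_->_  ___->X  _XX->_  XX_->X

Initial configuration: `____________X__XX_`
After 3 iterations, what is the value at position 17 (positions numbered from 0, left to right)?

iteration 1: XXXXXXXXXXXX__X_X_
iteration 2: ___________X_X____
iteration 3: XXXXXXXXXXX____XXX
position 17 holds X

X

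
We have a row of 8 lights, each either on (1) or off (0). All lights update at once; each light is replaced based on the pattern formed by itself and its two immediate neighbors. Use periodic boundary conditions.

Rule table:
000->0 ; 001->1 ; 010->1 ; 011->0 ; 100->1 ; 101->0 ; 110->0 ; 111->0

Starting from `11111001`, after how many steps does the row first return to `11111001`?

6

00000110
00001001
10011111
01100000
10010000
11111001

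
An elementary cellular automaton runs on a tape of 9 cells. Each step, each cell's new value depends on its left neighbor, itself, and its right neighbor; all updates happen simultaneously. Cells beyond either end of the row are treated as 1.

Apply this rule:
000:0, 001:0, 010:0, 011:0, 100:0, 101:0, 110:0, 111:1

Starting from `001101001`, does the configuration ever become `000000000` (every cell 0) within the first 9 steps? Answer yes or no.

step 1: 000000000
all cells are 0 at step 1

yes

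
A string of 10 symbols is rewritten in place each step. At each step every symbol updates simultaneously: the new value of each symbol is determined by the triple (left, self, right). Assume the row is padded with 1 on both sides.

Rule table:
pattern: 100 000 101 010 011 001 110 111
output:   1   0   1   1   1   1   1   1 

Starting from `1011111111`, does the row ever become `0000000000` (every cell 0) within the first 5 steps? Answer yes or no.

step 1: 1111111111
step 2: 1111111111  (fixed point — unchanged through step 5)
step 5 is 1111111111, still not uniform 0

no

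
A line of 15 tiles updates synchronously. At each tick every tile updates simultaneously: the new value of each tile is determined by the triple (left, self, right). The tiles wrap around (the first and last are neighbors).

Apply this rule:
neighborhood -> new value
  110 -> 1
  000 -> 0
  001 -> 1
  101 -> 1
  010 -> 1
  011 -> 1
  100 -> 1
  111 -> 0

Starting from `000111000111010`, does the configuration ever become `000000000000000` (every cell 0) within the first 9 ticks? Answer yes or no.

001101101101111
111111111111001
000000000001111
100000000011001
110000000111111
011000001100000
111100011110000
100110110011001
111111111111111
tick 9 is 111111111111111, still not uniform 0

no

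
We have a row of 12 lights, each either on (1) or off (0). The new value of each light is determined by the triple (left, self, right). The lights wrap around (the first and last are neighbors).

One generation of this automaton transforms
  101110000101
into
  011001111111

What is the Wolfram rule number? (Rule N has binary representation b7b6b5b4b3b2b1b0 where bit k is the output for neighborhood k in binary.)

63

position 3: 111 → 0  (bit 7 = 0)
position 0: 110 → 0  (bit 6 = 0)
position 1: 101 → 1  (bit 5 = 1)
position 5: 100 → 1  (bit 4 = 1)
position 2: 011 → 1  (bit 3 = 1)
position 9: 010 → 1  (bit 2 = 1)
position 8: 001 → 1  (bit 1 = 1)
position 6: 000 → 1  (bit 0 = 1)
bits b7..b0 = 00111111 = 63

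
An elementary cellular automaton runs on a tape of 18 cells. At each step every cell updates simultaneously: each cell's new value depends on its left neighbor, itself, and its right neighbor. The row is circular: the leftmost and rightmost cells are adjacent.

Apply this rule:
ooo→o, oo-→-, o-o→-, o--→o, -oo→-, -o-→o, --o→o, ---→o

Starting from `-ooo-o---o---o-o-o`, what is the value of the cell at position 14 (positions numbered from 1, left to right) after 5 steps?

--o--ooooooooo-o-o
ooooo-ooooooo--o-o
oooo---ooooo-ooo--
-oo-ooo-ooo---o-oo
-----o---o-oooo---
position 14 holds o

o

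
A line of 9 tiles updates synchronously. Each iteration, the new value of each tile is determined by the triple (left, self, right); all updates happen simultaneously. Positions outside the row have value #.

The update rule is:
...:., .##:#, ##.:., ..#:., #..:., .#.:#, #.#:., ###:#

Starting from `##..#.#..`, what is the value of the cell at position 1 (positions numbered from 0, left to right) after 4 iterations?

.

iteration 1: #...#.#..
iteration 2: ....#.#..
iteration 3: ....#.#..  (fixed point — unchanged through iteration 4)
position 1 holds .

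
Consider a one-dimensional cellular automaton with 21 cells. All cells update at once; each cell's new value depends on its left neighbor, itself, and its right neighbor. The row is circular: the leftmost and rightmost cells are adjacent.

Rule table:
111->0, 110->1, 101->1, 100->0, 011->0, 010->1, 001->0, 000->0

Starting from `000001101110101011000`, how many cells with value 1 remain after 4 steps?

step 1: 000000110011111101000
step 2: 000000010000000111000
step 3: 000000010000000001000
step 4: 000000010000000001000
count of 1: 2

2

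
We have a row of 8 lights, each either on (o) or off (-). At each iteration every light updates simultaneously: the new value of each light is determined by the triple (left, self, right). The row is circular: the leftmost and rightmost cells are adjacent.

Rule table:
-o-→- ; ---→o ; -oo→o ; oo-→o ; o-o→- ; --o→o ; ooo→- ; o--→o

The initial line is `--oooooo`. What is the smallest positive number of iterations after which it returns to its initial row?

ooo----o
--oooooo

2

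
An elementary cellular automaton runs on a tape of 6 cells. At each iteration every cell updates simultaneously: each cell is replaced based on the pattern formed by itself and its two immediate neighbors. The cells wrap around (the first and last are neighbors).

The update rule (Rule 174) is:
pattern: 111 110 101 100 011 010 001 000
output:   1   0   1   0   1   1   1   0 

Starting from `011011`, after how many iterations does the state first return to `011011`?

110110
101101
011011

3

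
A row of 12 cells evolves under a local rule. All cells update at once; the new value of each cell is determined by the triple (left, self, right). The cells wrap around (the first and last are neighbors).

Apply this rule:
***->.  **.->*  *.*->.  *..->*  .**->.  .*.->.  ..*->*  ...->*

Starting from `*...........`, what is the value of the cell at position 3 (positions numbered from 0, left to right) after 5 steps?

.***********
...........*
***********.
..........*.
**********.*
position 3 holds *

*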